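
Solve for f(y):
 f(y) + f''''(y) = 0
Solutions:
 f(y) = (C1*sin(sqrt(2)*y/2) + C2*cos(sqrt(2)*y/2))*exp(-sqrt(2)*y/2) + (C3*sin(sqrt(2)*y/2) + C4*cos(sqrt(2)*y/2))*exp(sqrt(2)*y/2)


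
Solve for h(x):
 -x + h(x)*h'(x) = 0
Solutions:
 h(x) = -sqrt(C1 + x^2)
 h(x) = sqrt(C1 + x^2)


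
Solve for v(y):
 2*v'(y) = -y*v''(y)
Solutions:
 v(y) = C1 + C2/y


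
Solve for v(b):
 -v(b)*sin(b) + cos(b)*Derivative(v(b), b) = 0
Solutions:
 v(b) = C1/cos(b)


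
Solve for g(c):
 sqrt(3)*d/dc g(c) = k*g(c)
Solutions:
 g(c) = C1*exp(sqrt(3)*c*k/3)


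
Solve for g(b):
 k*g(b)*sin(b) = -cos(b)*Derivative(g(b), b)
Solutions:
 g(b) = C1*exp(k*log(cos(b)))


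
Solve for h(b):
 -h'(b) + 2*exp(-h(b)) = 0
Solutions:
 h(b) = log(C1 + 2*b)


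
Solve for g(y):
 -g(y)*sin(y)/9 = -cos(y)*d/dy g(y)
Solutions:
 g(y) = C1/cos(y)^(1/9)


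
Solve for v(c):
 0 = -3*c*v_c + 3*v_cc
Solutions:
 v(c) = C1 + C2*erfi(sqrt(2)*c/2)


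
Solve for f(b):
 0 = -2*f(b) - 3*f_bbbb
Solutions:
 f(b) = (C1*sin(6^(3/4)*b/6) + C2*cos(6^(3/4)*b/6))*exp(-6^(3/4)*b/6) + (C3*sin(6^(3/4)*b/6) + C4*cos(6^(3/4)*b/6))*exp(6^(3/4)*b/6)


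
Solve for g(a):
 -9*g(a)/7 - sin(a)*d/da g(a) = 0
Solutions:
 g(a) = C1*(cos(a) + 1)^(9/14)/(cos(a) - 1)^(9/14)


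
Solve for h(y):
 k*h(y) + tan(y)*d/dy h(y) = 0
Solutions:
 h(y) = C1*exp(-k*log(sin(y)))


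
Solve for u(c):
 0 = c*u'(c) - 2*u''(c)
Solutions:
 u(c) = C1 + C2*erfi(c/2)


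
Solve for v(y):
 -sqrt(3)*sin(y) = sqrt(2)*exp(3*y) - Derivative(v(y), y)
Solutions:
 v(y) = C1 + sqrt(2)*exp(3*y)/3 - sqrt(3)*cos(y)


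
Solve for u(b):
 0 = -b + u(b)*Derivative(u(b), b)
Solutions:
 u(b) = -sqrt(C1 + b^2)
 u(b) = sqrt(C1 + b^2)


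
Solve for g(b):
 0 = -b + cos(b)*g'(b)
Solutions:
 g(b) = C1 + Integral(b/cos(b), b)


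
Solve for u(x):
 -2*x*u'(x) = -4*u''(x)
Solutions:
 u(x) = C1 + C2*erfi(x/2)


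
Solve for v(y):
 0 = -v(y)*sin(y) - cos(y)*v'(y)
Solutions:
 v(y) = C1*cos(y)


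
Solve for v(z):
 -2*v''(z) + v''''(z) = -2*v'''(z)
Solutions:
 v(z) = C1 + C2*z + C3*exp(z*(-1 + sqrt(3))) + C4*exp(-z*(1 + sqrt(3)))


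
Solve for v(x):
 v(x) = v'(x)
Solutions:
 v(x) = C1*exp(x)


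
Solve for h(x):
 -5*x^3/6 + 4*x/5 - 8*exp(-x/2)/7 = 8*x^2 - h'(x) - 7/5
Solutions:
 h(x) = C1 + 5*x^4/24 + 8*x^3/3 - 2*x^2/5 - 7*x/5 - 16*exp(-x/2)/7


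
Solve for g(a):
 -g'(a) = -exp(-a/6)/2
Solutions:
 g(a) = C1 - 3*exp(-a/6)


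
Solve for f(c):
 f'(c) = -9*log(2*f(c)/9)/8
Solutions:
 8*Integral(1/(log(_y) - 2*log(3) + log(2)), (_y, f(c)))/9 = C1 - c


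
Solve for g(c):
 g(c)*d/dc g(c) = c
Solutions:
 g(c) = -sqrt(C1 + c^2)
 g(c) = sqrt(C1 + c^2)


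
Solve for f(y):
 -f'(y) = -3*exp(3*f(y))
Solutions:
 f(y) = log(-1/(C1 + 9*y))/3
 f(y) = log((-1/(C1 + 3*y))^(1/3)*(-3^(2/3) - 3*3^(1/6)*I)/6)
 f(y) = log((-1/(C1 + 3*y))^(1/3)*(-3^(2/3) + 3*3^(1/6)*I)/6)


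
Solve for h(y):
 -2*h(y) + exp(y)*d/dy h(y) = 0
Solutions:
 h(y) = C1*exp(-2*exp(-y))


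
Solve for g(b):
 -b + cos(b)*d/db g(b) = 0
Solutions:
 g(b) = C1 + Integral(b/cos(b), b)


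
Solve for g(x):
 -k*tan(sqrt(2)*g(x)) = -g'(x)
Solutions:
 g(x) = sqrt(2)*(pi - asin(C1*exp(sqrt(2)*k*x)))/2
 g(x) = sqrt(2)*asin(C1*exp(sqrt(2)*k*x))/2


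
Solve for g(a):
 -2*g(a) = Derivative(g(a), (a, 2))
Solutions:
 g(a) = C1*sin(sqrt(2)*a) + C2*cos(sqrt(2)*a)


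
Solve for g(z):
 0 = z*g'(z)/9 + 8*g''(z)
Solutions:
 g(z) = C1 + C2*erf(z/12)


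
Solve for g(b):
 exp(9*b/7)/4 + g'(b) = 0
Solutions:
 g(b) = C1 - 7*exp(9*b/7)/36


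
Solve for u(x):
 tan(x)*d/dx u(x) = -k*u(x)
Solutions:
 u(x) = C1*exp(-k*log(sin(x)))


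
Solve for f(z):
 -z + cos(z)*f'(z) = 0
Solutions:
 f(z) = C1 + Integral(z/cos(z), z)


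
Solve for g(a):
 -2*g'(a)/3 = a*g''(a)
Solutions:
 g(a) = C1 + C2*a^(1/3)


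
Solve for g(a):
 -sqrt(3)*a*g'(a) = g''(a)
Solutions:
 g(a) = C1 + C2*erf(sqrt(2)*3^(1/4)*a/2)


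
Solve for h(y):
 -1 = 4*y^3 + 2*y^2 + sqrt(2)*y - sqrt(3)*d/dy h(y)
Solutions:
 h(y) = C1 + sqrt(3)*y^4/3 + 2*sqrt(3)*y^3/9 + sqrt(6)*y^2/6 + sqrt(3)*y/3


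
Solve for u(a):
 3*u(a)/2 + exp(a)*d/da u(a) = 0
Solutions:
 u(a) = C1*exp(3*exp(-a)/2)


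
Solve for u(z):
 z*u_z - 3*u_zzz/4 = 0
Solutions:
 u(z) = C1 + Integral(C2*airyai(6^(2/3)*z/3) + C3*airybi(6^(2/3)*z/3), z)


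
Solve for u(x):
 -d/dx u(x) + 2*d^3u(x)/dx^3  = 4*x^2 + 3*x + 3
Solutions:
 u(x) = C1 + C2*exp(-sqrt(2)*x/2) + C3*exp(sqrt(2)*x/2) - 4*x^3/3 - 3*x^2/2 - 19*x


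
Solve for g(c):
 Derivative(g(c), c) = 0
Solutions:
 g(c) = C1


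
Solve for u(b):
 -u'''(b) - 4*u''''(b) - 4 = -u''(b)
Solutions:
 u(b) = C1 + C2*b + C3*exp(b*(-1 + sqrt(17))/8) + C4*exp(-b*(1 + sqrt(17))/8) + 2*b^2


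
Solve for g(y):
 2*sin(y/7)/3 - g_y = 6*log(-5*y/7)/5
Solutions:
 g(y) = C1 - 6*y*log(-y)/5 - 6*y*log(5)/5 + 6*y/5 + 6*y*log(7)/5 - 14*cos(y/7)/3


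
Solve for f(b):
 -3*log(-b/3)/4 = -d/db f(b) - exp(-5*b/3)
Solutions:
 f(b) = C1 + 3*b*log(-b)/4 + 3*b*(-log(3) - 1)/4 + 3*exp(-5*b/3)/5


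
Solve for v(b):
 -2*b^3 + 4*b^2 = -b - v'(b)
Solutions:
 v(b) = C1 + b^4/2 - 4*b^3/3 - b^2/2


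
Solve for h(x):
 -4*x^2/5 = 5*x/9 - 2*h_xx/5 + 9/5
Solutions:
 h(x) = C1 + C2*x + x^4/6 + 25*x^3/108 + 9*x^2/4


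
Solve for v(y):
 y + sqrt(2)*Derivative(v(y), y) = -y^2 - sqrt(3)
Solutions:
 v(y) = C1 - sqrt(2)*y^3/6 - sqrt(2)*y^2/4 - sqrt(6)*y/2


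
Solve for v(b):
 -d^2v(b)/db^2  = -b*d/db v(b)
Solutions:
 v(b) = C1 + C2*erfi(sqrt(2)*b/2)


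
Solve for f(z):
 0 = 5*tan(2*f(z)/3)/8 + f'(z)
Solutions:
 f(z) = -3*asin(C1*exp(-5*z/12))/2 + 3*pi/2
 f(z) = 3*asin(C1*exp(-5*z/12))/2


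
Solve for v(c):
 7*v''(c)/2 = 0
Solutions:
 v(c) = C1 + C2*c


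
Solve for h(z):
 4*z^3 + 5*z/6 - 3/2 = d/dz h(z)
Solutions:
 h(z) = C1 + z^4 + 5*z^2/12 - 3*z/2


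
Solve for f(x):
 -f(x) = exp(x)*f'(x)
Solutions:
 f(x) = C1*exp(exp(-x))


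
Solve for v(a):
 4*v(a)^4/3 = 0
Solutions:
 v(a) = 0


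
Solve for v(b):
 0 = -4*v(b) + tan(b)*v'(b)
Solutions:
 v(b) = C1*sin(b)^4


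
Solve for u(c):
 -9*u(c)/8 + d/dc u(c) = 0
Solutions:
 u(c) = C1*exp(9*c/8)


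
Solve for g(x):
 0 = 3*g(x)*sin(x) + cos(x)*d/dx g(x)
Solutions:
 g(x) = C1*cos(x)^3


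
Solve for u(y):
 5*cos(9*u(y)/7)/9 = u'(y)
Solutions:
 -5*y/9 - 7*log(sin(9*u(y)/7) - 1)/18 + 7*log(sin(9*u(y)/7) + 1)/18 = C1


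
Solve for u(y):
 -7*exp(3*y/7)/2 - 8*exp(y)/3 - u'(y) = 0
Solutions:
 u(y) = C1 - 49*exp(3*y/7)/6 - 8*exp(y)/3


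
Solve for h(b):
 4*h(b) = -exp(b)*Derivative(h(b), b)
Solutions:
 h(b) = C1*exp(4*exp(-b))


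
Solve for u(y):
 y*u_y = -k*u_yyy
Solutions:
 u(y) = C1 + Integral(C2*airyai(y*(-1/k)^(1/3)) + C3*airybi(y*(-1/k)^(1/3)), y)


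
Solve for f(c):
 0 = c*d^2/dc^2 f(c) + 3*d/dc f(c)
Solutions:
 f(c) = C1 + C2/c^2


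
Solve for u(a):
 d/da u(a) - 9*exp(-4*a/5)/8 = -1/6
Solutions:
 u(a) = C1 - a/6 - 45*exp(-4*a/5)/32


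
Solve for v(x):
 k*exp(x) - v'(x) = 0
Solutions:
 v(x) = C1 + k*exp(x)


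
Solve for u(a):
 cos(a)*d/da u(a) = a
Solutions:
 u(a) = C1 + Integral(a/cos(a), a)


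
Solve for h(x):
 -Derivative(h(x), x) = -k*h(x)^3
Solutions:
 h(x) = -sqrt(2)*sqrt(-1/(C1 + k*x))/2
 h(x) = sqrt(2)*sqrt(-1/(C1 + k*x))/2


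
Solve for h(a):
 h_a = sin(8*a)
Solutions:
 h(a) = C1 - cos(8*a)/8


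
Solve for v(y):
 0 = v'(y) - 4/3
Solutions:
 v(y) = C1 + 4*y/3


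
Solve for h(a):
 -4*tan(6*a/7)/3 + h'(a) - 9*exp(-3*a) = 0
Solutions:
 h(a) = C1 + 7*log(tan(6*a/7)^2 + 1)/9 - 3*exp(-3*a)


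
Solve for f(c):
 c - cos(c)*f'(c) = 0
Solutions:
 f(c) = C1 + Integral(c/cos(c), c)


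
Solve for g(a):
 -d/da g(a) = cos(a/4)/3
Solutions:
 g(a) = C1 - 4*sin(a/4)/3


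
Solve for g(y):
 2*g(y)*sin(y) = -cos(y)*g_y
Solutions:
 g(y) = C1*cos(y)^2


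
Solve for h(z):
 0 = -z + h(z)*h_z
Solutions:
 h(z) = -sqrt(C1 + z^2)
 h(z) = sqrt(C1 + z^2)


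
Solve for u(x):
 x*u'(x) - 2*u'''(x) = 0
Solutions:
 u(x) = C1 + Integral(C2*airyai(2^(2/3)*x/2) + C3*airybi(2^(2/3)*x/2), x)


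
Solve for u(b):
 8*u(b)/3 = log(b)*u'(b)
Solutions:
 u(b) = C1*exp(8*li(b)/3)


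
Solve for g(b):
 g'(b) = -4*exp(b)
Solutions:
 g(b) = C1 - 4*exp(b)


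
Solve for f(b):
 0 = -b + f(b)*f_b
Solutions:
 f(b) = -sqrt(C1 + b^2)
 f(b) = sqrt(C1 + b^2)


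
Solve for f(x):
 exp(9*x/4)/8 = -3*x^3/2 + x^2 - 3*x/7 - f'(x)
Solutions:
 f(x) = C1 - 3*x^4/8 + x^3/3 - 3*x^2/14 - exp(9*x/4)/18


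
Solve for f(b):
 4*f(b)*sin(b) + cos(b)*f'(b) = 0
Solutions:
 f(b) = C1*cos(b)^4


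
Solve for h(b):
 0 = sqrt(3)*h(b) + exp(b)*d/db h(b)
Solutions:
 h(b) = C1*exp(sqrt(3)*exp(-b))


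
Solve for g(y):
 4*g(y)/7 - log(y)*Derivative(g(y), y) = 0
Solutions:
 g(y) = C1*exp(4*li(y)/7)


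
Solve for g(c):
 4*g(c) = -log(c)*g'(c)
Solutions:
 g(c) = C1*exp(-4*li(c))


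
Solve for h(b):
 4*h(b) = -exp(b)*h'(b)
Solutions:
 h(b) = C1*exp(4*exp(-b))


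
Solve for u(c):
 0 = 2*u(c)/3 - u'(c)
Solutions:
 u(c) = C1*exp(2*c/3)


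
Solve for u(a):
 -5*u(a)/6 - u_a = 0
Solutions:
 u(a) = C1*exp(-5*a/6)


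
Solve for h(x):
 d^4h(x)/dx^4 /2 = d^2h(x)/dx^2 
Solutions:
 h(x) = C1 + C2*x + C3*exp(-sqrt(2)*x) + C4*exp(sqrt(2)*x)


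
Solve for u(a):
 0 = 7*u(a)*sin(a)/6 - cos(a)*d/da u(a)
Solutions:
 u(a) = C1/cos(a)^(7/6)


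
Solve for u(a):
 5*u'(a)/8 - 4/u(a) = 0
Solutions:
 u(a) = -sqrt(C1 + 320*a)/5
 u(a) = sqrt(C1 + 320*a)/5


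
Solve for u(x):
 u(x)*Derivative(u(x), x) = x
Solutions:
 u(x) = -sqrt(C1 + x^2)
 u(x) = sqrt(C1 + x^2)


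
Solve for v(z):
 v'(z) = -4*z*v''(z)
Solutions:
 v(z) = C1 + C2*z^(3/4)


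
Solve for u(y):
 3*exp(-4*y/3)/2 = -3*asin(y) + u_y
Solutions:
 u(y) = C1 + 3*y*asin(y) + 3*sqrt(1 - y^2) - 9*exp(-4*y/3)/8


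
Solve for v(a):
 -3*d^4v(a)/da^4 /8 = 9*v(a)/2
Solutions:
 v(a) = (C1*sin(3^(1/4)*a) + C2*cos(3^(1/4)*a))*exp(-3^(1/4)*a) + (C3*sin(3^(1/4)*a) + C4*cos(3^(1/4)*a))*exp(3^(1/4)*a)


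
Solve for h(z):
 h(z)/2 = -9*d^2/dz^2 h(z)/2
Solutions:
 h(z) = C1*sin(z/3) + C2*cos(z/3)


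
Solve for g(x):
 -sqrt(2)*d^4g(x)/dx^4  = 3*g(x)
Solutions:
 g(x) = (C1*sin(2^(3/8)*3^(1/4)*x/2) + C2*cos(2^(3/8)*3^(1/4)*x/2))*exp(-2^(3/8)*3^(1/4)*x/2) + (C3*sin(2^(3/8)*3^(1/4)*x/2) + C4*cos(2^(3/8)*3^(1/4)*x/2))*exp(2^(3/8)*3^(1/4)*x/2)


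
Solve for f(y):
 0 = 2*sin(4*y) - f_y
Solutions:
 f(y) = C1 - cos(4*y)/2


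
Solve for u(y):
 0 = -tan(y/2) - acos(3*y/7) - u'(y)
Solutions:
 u(y) = C1 - y*acos(3*y/7) + sqrt(49 - 9*y^2)/3 + 2*log(cos(y/2))


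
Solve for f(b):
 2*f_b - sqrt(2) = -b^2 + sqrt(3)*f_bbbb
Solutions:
 f(b) = C1 + C4*exp(2^(1/3)*3^(5/6)*b/3) - b^3/6 + sqrt(2)*b/2 + (C2*sin(6^(1/3)*b/2) + C3*cos(6^(1/3)*b/2))*exp(-2^(1/3)*3^(5/6)*b/6)


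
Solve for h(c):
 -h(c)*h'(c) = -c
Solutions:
 h(c) = -sqrt(C1 + c^2)
 h(c) = sqrt(C1 + c^2)


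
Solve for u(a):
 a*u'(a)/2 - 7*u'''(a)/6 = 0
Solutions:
 u(a) = C1 + Integral(C2*airyai(3^(1/3)*7^(2/3)*a/7) + C3*airybi(3^(1/3)*7^(2/3)*a/7), a)


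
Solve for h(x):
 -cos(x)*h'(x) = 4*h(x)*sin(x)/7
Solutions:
 h(x) = C1*cos(x)^(4/7)


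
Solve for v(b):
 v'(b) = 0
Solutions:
 v(b) = C1


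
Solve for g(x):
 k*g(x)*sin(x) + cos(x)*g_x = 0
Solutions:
 g(x) = C1*exp(k*log(cos(x)))


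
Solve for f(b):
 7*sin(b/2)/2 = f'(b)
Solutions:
 f(b) = C1 - 7*cos(b/2)


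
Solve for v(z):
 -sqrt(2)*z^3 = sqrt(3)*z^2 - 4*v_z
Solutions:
 v(z) = C1 + sqrt(2)*z^4/16 + sqrt(3)*z^3/12


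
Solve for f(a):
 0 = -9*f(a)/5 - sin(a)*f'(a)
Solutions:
 f(a) = C1*(cos(a) + 1)^(9/10)/(cos(a) - 1)^(9/10)


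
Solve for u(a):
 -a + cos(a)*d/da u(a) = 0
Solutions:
 u(a) = C1 + Integral(a/cos(a), a)


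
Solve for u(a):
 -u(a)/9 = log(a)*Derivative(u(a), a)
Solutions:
 u(a) = C1*exp(-li(a)/9)


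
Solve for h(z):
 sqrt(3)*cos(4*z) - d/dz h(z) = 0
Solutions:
 h(z) = C1 + sqrt(3)*sin(4*z)/4


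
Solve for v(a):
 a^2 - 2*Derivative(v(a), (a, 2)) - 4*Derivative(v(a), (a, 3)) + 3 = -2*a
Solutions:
 v(a) = C1 + C2*a + C3*exp(-a/2) + a^4/24 - a^3/6 + 7*a^2/4


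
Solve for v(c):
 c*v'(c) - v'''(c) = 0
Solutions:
 v(c) = C1 + Integral(C2*airyai(c) + C3*airybi(c), c)


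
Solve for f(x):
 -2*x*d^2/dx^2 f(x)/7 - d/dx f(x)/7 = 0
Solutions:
 f(x) = C1 + C2*sqrt(x)


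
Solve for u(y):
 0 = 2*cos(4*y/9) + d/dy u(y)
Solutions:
 u(y) = C1 - 9*sin(4*y/9)/2


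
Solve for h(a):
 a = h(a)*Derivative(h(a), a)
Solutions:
 h(a) = -sqrt(C1 + a^2)
 h(a) = sqrt(C1 + a^2)


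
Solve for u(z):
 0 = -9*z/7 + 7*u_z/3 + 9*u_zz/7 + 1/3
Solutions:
 u(z) = C1 + C2*exp(-49*z/27) + 27*z^2/98 - 1072*z/2401


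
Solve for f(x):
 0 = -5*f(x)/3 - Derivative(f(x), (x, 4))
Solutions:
 f(x) = (C1*sin(sqrt(2)*3^(3/4)*5^(1/4)*x/6) + C2*cos(sqrt(2)*3^(3/4)*5^(1/4)*x/6))*exp(-sqrt(2)*3^(3/4)*5^(1/4)*x/6) + (C3*sin(sqrt(2)*3^(3/4)*5^(1/4)*x/6) + C4*cos(sqrt(2)*3^(3/4)*5^(1/4)*x/6))*exp(sqrt(2)*3^(3/4)*5^(1/4)*x/6)


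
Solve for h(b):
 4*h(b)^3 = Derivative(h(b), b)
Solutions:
 h(b) = -sqrt(2)*sqrt(-1/(C1 + 4*b))/2
 h(b) = sqrt(2)*sqrt(-1/(C1 + 4*b))/2


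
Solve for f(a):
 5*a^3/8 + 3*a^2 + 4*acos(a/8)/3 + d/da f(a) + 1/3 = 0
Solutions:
 f(a) = C1 - 5*a^4/32 - a^3 - 4*a*acos(a/8)/3 - a/3 + 4*sqrt(64 - a^2)/3


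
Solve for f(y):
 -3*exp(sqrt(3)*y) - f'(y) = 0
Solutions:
 f(y) = C1 - sqrt(3)*exp(sqrt(3)*y)


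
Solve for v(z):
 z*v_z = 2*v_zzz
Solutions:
 v(z) = C1 + Integral(C2*airyai(2^(2/3)*z/2) + C3*airybi(2^(2/3)*z/2), z)


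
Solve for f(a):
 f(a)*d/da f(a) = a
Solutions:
 f(a) = -sqrt(C1 + a^2)
 f(a) = sqrt(C1 + a^2)


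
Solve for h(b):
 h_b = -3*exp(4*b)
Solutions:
 h(b) = C1 - 3*exp(4*b)/4


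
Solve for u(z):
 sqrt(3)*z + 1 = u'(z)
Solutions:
 u(z) = C1 + sqrt(3)*z^2/2 + z


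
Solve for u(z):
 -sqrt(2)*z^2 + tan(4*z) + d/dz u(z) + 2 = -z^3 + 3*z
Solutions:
 u(z) = C1 - z^4/4 + sqrt(2)*z^3/3 + 3*z^2/2 - 2*z + log(cos(4*z))/4


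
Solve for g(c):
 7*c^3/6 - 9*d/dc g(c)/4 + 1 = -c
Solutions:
 g(c) = C1 + 7*c^4/54 + 2*c^2/9 + 4*c/9


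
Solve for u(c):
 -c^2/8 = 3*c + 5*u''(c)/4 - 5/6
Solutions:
 u(c) = C1 + C2*c - c^4/120 - 2*c^3/5 + c^2/3


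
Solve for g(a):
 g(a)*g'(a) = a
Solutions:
 g(a) = -sqrt(C1 + a^2)
 g(a) = sqrt(C1 + a^2)


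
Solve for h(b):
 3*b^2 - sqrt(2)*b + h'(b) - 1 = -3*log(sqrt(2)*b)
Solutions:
 h(b) = C1 - b^3 + sqrt(2)*b^2/2 - 3*b*log(b) - 3*b*log(2)/2 + 4*b


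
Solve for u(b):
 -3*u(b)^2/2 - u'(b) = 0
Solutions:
 u(b) = 2/(C1 + 3*b)


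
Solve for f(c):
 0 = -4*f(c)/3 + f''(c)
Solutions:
 f(c) = C1*exp(-2*sqrt(3)*c/3) + C2*exp(2*sqrt(3)*c/3)


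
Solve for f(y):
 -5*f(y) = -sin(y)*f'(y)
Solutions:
 f(y) = C1*sqrt(cos(y) - 1)*(cos(y)^2 - 2*cos(y) + 1)/(sqrt(cos(y) + 1)*(cos(y)^2 + 2*cos(y) + 1))


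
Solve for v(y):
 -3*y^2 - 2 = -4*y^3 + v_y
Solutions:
 v(y) = C1 + y^4 - y^3 - 2*y


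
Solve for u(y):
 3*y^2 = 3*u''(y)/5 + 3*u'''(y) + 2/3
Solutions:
 u(y) = C1 + C2*y + C3*exp(-y/5) + 5*y^4/12 - 25*y^3/3 + 1120*y^2/9


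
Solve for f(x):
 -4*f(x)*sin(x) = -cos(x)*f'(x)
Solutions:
 f(x) = C1/cos(x)^4


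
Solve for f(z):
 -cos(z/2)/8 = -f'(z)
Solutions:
 f(z) = C1 + sin(z/2)/4


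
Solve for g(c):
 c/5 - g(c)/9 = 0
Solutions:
 g(c) = 9*c/5


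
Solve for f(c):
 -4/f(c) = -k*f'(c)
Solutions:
 f(c) = -sqrt(C1 + 8*c/k)
 f(c) = sqrt(C1 + 8*c/k)


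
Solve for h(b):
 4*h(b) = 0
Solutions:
 h(b) = 0


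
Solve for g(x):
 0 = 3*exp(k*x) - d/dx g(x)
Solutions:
 g(x) = C1 + 3*exp(k*x)/k


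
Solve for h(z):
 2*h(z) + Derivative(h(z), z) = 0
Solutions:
 h(z) = C1*exp(-2*z)


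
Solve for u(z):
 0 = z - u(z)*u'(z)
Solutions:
 u(z) = -sqrt(C1 + z^2)
 u(z) = sqrt(C1 + z^2)


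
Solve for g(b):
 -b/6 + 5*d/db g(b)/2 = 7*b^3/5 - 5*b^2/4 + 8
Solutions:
 g(b) = C1 + 7*b^4/50 - b^3/6 + b^2/30 + 16*b/5


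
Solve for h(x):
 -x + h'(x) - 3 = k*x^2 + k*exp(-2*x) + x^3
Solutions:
 h(x) = C1 + k*x^3/3 - k*exp(-2*x)/2 + x^4/4 + x^2/2 + 3*x


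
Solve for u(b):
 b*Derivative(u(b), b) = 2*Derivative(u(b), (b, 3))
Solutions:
 u(b) = C1 + Integral(C2*airyai(2^(2/3)*b/2) + C3*airybi(2^(2/3)*b/2), b)


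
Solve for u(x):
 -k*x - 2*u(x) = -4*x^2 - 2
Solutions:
 u(x) = -k*x/2 + 2*x^2 + 1


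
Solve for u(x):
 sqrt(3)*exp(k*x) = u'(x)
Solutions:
 u(x) = C1 + sqrt(3)*exp(k*x)/k


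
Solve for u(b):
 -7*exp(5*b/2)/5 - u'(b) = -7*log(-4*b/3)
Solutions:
 u(b) = C1 + 7*b*log(-b) + 7*b*(-log(3) - 1 + 2*log(2)) - 14*exp(5*b/2)/25


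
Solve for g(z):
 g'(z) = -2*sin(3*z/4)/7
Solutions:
 g(z) = C1 + 8*cos(3*z/4)/21


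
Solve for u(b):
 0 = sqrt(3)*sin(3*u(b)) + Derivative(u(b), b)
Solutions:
 u(b) = -acos((-C1 - exp(6*sqrt(3)*b))/(C1 - exp(6*sqrt(3)*b)))/3 + 2*pi/3
 u(b) = acos((-C1 - exp(6*sqrt(3)*b))/(C1 - exp(6*sqrt(3)*b)))/3


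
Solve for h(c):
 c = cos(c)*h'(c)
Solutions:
 h(c) = C1 + Integral(c/cos(c), c)


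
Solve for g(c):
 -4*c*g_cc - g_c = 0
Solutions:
 g(c) = C1 + C2*c^(3/4)


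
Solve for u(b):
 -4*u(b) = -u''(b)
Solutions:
 u(b) = C1*exp(-2*b) + C2*exp(2*b)


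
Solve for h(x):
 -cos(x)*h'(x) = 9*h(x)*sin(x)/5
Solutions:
 h(x) = C1*cos(x)^(9/5)


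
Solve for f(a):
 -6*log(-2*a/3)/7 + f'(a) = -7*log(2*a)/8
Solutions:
 f(a) = C1 - a*log(a)/56 + a*(-48*log(3) - log(2) + 1 + 48*I*pi)/56


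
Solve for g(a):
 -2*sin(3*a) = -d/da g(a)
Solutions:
 g(a) = C1 - 2*cos(3*a)/3


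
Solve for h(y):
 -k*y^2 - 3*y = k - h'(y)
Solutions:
 h(y) = C1 + k*y^3/3 + k*y + 3*y^2/2


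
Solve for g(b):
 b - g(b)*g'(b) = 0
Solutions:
 g(b) = -sqrt(C1 + b^2)
 g(b) = sqrt(C1 + b^2)


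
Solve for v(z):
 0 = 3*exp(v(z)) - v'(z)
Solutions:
 v(z) = log(-1/(C1 + 3*z))


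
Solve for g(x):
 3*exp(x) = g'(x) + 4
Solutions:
 g(x) = C1 - 4*x + 3*exp(x)


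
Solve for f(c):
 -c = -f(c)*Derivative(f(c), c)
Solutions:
 f(c) = -sqrt(C1 + c^2)
 f(c) = sqrt(C1 + c^2)


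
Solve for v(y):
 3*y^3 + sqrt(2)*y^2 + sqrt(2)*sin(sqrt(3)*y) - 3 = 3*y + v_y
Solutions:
 v(y) = C1 + 3*y^4/4 + sqrt(2)*y^3/3 - 3*y^2/2 - 3*y - sqrt(6)*cos(sqrt(3)*y)/3


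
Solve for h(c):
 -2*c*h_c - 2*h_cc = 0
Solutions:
 h(c) = C1 + C2*erf(sqrt(2)*c/2)


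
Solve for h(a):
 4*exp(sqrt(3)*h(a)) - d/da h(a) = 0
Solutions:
 h(a) = sqrt(3)*(2*log(-1/(C1 + 4*a)) - log(3))/6


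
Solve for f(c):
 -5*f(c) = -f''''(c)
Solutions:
 f(c) = C1*exp(-5^(1/4)*c) + C2*exp(5^(1/4)*c) + C3*sin(5^(1/4)*c) + C4*cos(5^(1/4)*c)


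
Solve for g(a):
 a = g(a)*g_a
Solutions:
 g(a) = -sqrt(C1 + a^2)
 g(a) = sqrt(C1 + a^2)


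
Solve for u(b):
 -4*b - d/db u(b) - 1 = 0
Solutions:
 u(b) = C1 - 2*b^2 - b


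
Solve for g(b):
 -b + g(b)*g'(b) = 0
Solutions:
 g(b) = -sqrt(C1 + b^2)
 g(b) = sqrt(C1 + b^2)


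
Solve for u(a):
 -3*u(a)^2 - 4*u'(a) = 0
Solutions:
 u(a) = 4/(C1 + 3*a)


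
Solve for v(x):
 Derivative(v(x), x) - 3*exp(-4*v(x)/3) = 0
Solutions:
 v(x) = 3*log(-I*(C1 + 4*x)^(1/4))
 v(x) = 3*log(I*(C1 + 4*x)^(1/4))
 v(x) = 3*log(-(C1 + 4*x)^(1/4))
 v(x) = 3*log(C1 + 4*x)/4


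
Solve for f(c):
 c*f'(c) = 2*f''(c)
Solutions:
 f(c) = C1 + C2*erfi(c/2)


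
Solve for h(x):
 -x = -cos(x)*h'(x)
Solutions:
 h(x) = C1 + Integral(x/cos(x), x)


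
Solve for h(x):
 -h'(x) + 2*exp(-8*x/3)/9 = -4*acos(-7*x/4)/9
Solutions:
 h(x) = C1 + 4*x*acos(-7*x/4)/9 + 4*sqrt(16 - 49*x^2)/63 - exp(-8*x/3)/12


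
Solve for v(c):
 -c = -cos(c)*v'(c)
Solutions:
 v(c) = C1 + Integral(c/cos(c), c)


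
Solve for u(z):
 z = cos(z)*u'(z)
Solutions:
 u(z) = C1 + Integral(z/cos(z), z)


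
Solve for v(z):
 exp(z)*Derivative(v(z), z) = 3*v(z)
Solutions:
 v(z) = C1*exp(-3*exp(-z))


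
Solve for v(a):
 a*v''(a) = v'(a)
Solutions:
 v(a) = C1 + C2*a^2


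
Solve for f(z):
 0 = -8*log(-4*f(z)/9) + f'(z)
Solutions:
 -Integral(1/(log(-_y) - 2*log(3) + 2*log(2)), (_y, f(z)))/8 = C1 - z


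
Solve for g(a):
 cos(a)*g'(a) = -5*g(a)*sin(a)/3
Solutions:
 g(a) = C1*cos(a)^(5/3)


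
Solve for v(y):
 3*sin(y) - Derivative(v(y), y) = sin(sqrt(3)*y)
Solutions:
 v(y) = C1 - 3*cos(y) + sqrt(3)*cos(sqrt(3)*y)/3


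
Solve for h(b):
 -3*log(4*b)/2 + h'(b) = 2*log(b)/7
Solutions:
 h(b) = C1 + 25*b*log(b)/14 - 25*b/14 + 3*b*log(2)


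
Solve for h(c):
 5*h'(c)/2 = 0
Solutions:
 h(c) = C1


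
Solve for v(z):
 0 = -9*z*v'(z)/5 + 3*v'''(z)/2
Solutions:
 v(z) = C1 + Integral(C2*airyai(5^(2/3)*6^(1/3)*z/5) + C3*airybi(5^(2/3)*6^(1/3)*z/5), z)


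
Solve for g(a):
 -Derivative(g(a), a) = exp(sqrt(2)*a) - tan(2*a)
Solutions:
 g(a) = C1 - sqrt(2)*exp(sqrt(2)*a)/2 - log(cos(2*a))/2


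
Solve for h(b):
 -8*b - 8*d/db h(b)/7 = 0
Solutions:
 h(b) = C1 - 7*b^2/2


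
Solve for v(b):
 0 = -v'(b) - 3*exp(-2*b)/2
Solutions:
 v(b) = C1 + 3*exp(-2*b)/4


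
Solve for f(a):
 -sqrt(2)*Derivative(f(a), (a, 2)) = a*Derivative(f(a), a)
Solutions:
 f(a) = C1 + C2*erf(2^(1/4)*a/2)


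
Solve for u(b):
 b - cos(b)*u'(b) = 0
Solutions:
 u(b) = C1 + Integral(b/cos(b), b)


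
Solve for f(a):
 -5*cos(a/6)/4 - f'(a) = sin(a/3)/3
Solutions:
 f(a) = C1 - 15*sin(a/6)/2 + cos(a/3)


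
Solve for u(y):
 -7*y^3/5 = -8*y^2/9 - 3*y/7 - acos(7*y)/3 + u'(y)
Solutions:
 u(y) = C1 - 7*y^4/20 + 8*y^3/27 + 3*y^2/14 + y*acos(7*y)/3 - sqrt(1 - 49*y^2)/21


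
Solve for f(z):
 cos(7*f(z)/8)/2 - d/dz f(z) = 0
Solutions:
 -z/2 - 4*log(sin(7*f(z)/8) - 1)/7 + 4*log(sin(7*f(z)/8) + 1)/7 = C1


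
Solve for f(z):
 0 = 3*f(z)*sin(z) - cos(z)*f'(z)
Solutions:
 f(z) = C1/cos(z)^3


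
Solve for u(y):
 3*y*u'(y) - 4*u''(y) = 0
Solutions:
 u(y) = C1 + C2*erfi(sqrt(6)*y/4)


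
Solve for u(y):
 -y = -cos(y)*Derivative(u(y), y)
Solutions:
 u(y) = C1 + Integral(y/cos(y), y)


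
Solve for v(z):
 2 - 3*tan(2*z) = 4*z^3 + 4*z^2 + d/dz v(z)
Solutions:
 v(z) = C1 - z^4 - 4*z^3/3 + 2*z + 3*log(cos(2*z))/2


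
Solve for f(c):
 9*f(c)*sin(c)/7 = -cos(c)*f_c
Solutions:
 f(c) = C1*cos(c)^(9/7)


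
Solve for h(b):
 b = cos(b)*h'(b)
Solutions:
 h(b) = C1 + Integral(b/cos(b), b)


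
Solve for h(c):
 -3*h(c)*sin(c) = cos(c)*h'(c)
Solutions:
 h(c) = C1*cos(c)^3


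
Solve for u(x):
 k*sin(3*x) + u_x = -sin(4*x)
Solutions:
 u(x) = C1 + k*cos(3*x)/3 + cos(4*x)/4


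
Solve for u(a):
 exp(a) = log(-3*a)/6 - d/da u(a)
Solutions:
 u(a) = C1 + a*log(-a)/6 + a*(-1 + log(3))/6 - exp(a)


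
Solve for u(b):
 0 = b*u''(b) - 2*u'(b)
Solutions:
 u(b) = C1 + C2*b^3


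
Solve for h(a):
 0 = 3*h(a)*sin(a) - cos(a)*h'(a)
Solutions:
 h(a) = C1/cos(a)^3


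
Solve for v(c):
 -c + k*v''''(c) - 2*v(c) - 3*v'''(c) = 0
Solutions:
 v(c) = C1*exp(c*Piecewise((-sqrt(-2^(1/3)*3^(2/3)*(k^(-3))^(1/3) + 9/(4*k^2))/2 - sqrt(2^(1/3)*3^(2/3)*(k^(-3))^(1/3) + 9/(2*k^2) - 27/(4*k^3*sqrt(-2^(1/3)*3^(2/3)*(k^(-3))^(1/3) + 9/(4*k^2))))/2 + 3/(4*k), Eq(1/k, 0)), (-sqrt(2*(sqrt(8/(27*k^3) + 81/(64*k^6)) - 9/(8*k^3))^(1/3) - 4/(3*k*(sqrt(8/(27*k^3) + 81/(64*k^6)) - 9/(8*k^3))^(1/3)) + 9/(4*k^2))/2 - sqrt(-2*(sqrt(8/(27*k^3) + 81/(64*k^6)) - 9/(8*k^3))^(1/3) + 4/(3*k*(sqrt(8/(27*k^3) + 81/(64*k^6)) - 9/(8*k^3))^(1/3)) + 9/(2*k^2) - 27/(4*k^3*sqrt(2*(sqrt(8/(27*k^3) + 81/(64*k^6)) - 9/(8*k^3))^(1/3) - 4/(3*k*(sqrt(8/(27*k^3) + 81/(64*k^6)) - 9/(8*k^3))^(1/3)) + 9/(4*k^2))))/2 + 3/(4*k), True))) + C2*exp(c*Piecewise((-sqrt(-2^(1/3)*3^(2/3)*(k^(-3))^(1/3) + 9/(4*k^2))/2 + sqrt(2^(1/3)*3^(2/3)*(k^(-3))^(1/3) + 9/(2*k^2) - 27/(4*k^3*sqrt(-2^(1/3)*3^(2/3)*(k^(-3))^(1/3) + 9/(4*k^2))))/2 + 3/(4*k), Eq(1/k, 0)), (-sqrt(2*(sqrt(8/(27*k^3) + 81/(64*k^6)) - 9/(8*k^3))^(1/3) - 4/(3*k*(sqrt(8/(27*k^3) + 81/(64*k^6)) - 9/(8*k^3))^(1/3)) + 9/(4*k^2))/2 + sqrt(-2*(sqrt(8/(27*k^3) + 81/(64*k^6)) - 9/(8*k^3))^(1/3) + 4/(3*k*(sqrt(8/(27*k^3) + 81/(64*k^6)) - 9/(8*k^3))^(1/3)) + 9/(2*k^2) - 27/(4*k^3*sqrt(2*(sqrt(8/(27*k^3) + 81/(64*k^6)) - 9/(8*k^3))^(1/3) - 4/(3*k*(sqrt(8/(27*k^3) + 81/(64*k^6)) - 9/(8*k^3))^(1/3)) + 9/(4*k^2))))/2 + 3/(4*k), True))) + C3*exp(c*Piecewise((sqrt(-2^(1/3)*3^(2/3)*(k^(-3))^(1/3) + 9/(4*k^2))/2 - sqrt(2^(1/3)*3^(2/3)*(k^(-3))^(1/3) + 9/(2*k^2) + 27/(4*k^3*sqrt(-2^(1/3)*3^(2/3)*(k^(-3))^(1/3) + 9/(4*k^2))))/2 + 3/(4*k), Eq(1/k, 0)), (sqrt(2*(sqrt(8/(27*k^3) + 81/(64*k^6)) - 9/(8*k^3))^(1/3) - 4/(3*k*(sqrt(8/(27*k^3) + 81/(64*k^6)) - 9/(8*k^3))^(1/3)) + 9/(4*k^2))/2 - sqrt(-2*(sqrt(8/(27*k^3) + 81/(64*k^6)) - 9/(8*k^3))^(1/3) + 4/(3*k*(sqrt(8/(27*k^3) + 81/(64*k^6)) - 9/(8*k^3))^(1/3)) + 9/(2*k^2) + 27/(4*k^3*sqrt(2*(sqrt(8/(27*k^3) + 81/(64*k^6)) - 9/(8*k^3))^(1/3) - 4/(3*k*(sqrt(8/(27*k^3) + 81/(64*k^6)) - 9/(8*k^3))^(1/3)) + 9/(4*k^2))))/2 + 3/(4*k), True))) + C4*exp(c*Piecewise((sqrt(-2^(1/3)*3^(2/3)*(k^(-3))^(1/3) + 9/(4*k^2))/2 + sqrt(2^(1/3)*3^(2/3)*(k^(-3))^(1/3) + 9/(2*k^2) + 27/(4*k^3*sqrt(-2^(1/3)*3^(2/3)*(k^(-3))^(1/3) + 9/(4*k^2))))/2 + 3/(4*k), Eq(1/k, 0)), (sqrt(2*(sqrt(8/(27*k^3) + 81/(64*k^6)) - 9/(8*k^3))^(1/3) - 4/(3*k*(sqrt(8/(27*k^3) + 81/(64*k^6)) - 9/(8*k^3))^(1/3)) + 9/(4*k^2))/2 + sqrt(-2*(sqrt(8/(27*k^3) + 81/(64*k^6)) - 9/(8*k^3))^(1/3) + 4/(3*k*(sqrt(8/(27*k^3) + 81/(64*k^6)) - 9/(8*k^3))^(1/3)) + 9/(2*k^2) + 27/(4*k^3*sqrt(2*(sqrt(8/(27*k^3) + 81/(64*k^6)) - 9/(8*k^3))^(1/3) - 4/(3*k*(sqrt(8/(27*k^3) + 81/(64*k^6)) - 9/(8*k^3))^(1/3)) + 9/(4*k^2))))/2 + 3/(4*k), True))) - c/2


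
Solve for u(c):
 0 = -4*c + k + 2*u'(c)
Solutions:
 u(c) = C1 + c^2 - c*k/2


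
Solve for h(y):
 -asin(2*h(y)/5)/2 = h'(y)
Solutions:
 Integral(1/asin(2*_y/5), (_y, h(y))) = C1 - y/2


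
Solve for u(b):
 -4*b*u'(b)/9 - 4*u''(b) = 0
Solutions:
 u(b) = C1 + C2*erf(sqrt(2)*b/6)


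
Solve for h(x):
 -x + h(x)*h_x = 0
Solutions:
 h(x) = -sqrt(C1 + x^2)
 h(x) = sqrt(C1 + x^2)


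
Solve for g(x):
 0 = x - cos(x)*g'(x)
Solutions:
 g(x) = C1 + Integral(x/cos(x), x)


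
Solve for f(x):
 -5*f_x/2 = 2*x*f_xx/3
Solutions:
 f(x) = C1 + C2/x^(11/4)


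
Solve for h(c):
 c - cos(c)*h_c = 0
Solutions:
 h(c) = C1 + Integral(c/cos(c), c)


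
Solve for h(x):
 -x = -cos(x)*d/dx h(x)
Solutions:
 h(x) = C1 + Integral(x/cos(x), x)


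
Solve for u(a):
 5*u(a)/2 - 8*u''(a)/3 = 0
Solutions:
 u(a) = C1*exp(-sqrt(15)*a/4) + C2*exp(sqrt(15)*a/4)


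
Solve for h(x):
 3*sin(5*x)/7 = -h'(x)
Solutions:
 h(x) = C1 + 3*cos(5*x)/35


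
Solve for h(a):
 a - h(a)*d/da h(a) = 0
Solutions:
 h(a) = -sqrt(C1 + a^2)
 h(a) = sqrt(C1 + a^2)


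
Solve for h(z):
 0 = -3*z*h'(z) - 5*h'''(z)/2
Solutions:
 h(z) = C1 + Integral(C2*airyai(-5^(2/3)*6^(1/3)*z/5) + C3*airybi(-5^(2/3)*6^(1/3)*z/5), z)


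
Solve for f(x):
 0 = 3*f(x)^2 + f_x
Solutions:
 f(x) = 1/(C1 + 3*x)


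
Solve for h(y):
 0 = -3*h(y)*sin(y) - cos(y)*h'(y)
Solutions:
 h(y) = C1*cos(y)^3


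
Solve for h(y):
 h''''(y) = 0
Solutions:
 h(y) = C1 + C2*y + C3*y^2 + C4*y^3


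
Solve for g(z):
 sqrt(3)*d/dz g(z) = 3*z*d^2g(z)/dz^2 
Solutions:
 g(z) = C1 + C2*z^(sqrt(3)/3 + 1)


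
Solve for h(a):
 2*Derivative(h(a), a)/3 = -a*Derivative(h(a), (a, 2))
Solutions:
 h(a) = C1 + C2*a^(1/3)


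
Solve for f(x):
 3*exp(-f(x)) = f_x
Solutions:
 f(x) = log(C1 + 3*x)


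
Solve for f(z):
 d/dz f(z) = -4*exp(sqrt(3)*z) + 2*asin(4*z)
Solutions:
 f(z) = C1 + 2*z*asin(4*z) + sqrt(1 - 16*z^2)/2 - 4*sqrt(3)*exp(sqrt(3)*z)/3


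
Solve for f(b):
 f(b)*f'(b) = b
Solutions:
 f(b) = -sqrt(C1 + b^2)
 f(b) = sqrt(C1 + b^2)


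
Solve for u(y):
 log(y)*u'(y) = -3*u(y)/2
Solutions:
 u(y) = C1*exp(-3*li(y)/2)


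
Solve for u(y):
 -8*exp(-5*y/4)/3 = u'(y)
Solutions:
 u(y) = C1 + 32*exp(-5*y/4)/15


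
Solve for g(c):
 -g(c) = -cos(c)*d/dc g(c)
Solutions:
 g(c) = C1*sqrt(sin(c) + 1)/sqrt(sin(c) - 1)


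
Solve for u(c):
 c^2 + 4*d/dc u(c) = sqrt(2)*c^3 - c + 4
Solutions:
 u(c) = C1 + sqrt(2)*c^4/16 - c^3/12 - c^2/8 + c


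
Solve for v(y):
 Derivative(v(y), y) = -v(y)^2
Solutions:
 v(y) = 1/(C1 + y)


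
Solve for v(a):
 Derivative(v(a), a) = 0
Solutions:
 v(a) = C1


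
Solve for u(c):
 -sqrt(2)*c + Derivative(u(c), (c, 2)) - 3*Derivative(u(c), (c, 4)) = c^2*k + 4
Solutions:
 u(c) = C1 + C2*c + C3*exp(-sqrt(3)*c/3) + C4*exp(sqrt(3)*c/3) + c^4*k/12 + sqrt(2)*c^3/6 + c^2*(3*k + 2)


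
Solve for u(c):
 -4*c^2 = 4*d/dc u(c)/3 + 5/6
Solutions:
 u(c) = C1 - c^3 - 5*c/8


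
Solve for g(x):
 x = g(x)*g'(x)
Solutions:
 g(x) = -sqrt(C1 + x^2)
 g(x) = sqrt(C1 + x^2)


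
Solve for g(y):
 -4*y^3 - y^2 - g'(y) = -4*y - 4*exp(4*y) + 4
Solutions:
 g(y) = C1 - y^4 - y^3/3 + 2*y^2 - 4*y + exp(4*y)


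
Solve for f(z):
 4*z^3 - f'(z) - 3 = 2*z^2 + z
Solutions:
 f(z) = C1 + z^4 - 2*z^3/3 - z^2/2 - 3*z


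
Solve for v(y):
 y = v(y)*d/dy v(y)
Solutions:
 v(y) = -sqrt(C1 + y^2)
 v(y) = sqrt(C1 + y^2)


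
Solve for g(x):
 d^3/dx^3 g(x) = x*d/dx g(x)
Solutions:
 g(x) = C1 + Integral(C2*airyai(x) + C3*airybi(x), x)


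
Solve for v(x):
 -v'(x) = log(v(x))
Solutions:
 li(v(x)) = C1 - x


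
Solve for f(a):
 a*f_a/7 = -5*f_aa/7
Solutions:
 f(a) = C1 + C2*erf(sqrt(10)*a/10)


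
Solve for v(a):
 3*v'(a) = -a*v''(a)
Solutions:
 v(a) = C1 + C2/a^2


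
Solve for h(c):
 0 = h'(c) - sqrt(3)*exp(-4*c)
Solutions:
 h(c) = C1 - sqrt(3)*exp(-4*c)/4


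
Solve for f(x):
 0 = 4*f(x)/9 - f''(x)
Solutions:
 f(x) = C1*exp(-2*x/3) + C2*exp(2*x/3)


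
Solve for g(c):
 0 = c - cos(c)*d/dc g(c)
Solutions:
 g(c) = C1 + Integral(c/cos(c), c)


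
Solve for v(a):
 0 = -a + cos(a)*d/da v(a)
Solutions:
 v(a) = C1 + Integral(a/cos(a), a)


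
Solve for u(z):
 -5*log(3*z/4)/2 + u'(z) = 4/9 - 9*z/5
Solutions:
 u(z) = C1 - 9*z^2/10 + 5*z*log(z)/2 - 5*z*log(2) - 37*z/18 + 5*z*log(3)/2


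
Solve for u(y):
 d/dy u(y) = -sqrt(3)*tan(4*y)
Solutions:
 u(y) = C1 + sqrt(3)*log(cos(4*y))/4


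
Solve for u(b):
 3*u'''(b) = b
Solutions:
 u(b) = C1 + C2*b + C3*b^2 + b^4/72


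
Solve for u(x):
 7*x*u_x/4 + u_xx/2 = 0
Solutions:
 u(x) = C1 + C2*erf(sqrt(7)*x/2)


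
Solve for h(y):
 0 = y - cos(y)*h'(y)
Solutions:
 h(y) = C1 + Integral(y/cos(y), y)


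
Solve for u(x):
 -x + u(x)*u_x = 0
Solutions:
 u(x) = -sqrt(C1 + x^2)
 u(x) = sqrt(C1 + x^2)


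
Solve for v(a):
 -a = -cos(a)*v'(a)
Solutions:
 v(a) = C1 + Integral(a/cos(a), a)


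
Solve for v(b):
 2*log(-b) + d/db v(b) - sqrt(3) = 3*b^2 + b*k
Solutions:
 v(b) = C1 + b^3 + b^2*k/2 - 2*b*log(-b) + b*(sqrt(3) + 2)


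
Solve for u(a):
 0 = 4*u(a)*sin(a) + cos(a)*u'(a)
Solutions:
 u(a) = C1*cos(a)^4


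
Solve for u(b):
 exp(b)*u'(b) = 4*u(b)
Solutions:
 u(b) = C1*exp(-4*exp(-b))


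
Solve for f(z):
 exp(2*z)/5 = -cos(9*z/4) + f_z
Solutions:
 f(z) = C1 + exp(2*z)/10 + 4*sin(9*z/4)/9


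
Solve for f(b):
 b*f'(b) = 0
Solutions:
 f(b) = C1


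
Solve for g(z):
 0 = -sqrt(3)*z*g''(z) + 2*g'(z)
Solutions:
 g(z) = C1 + C2*z^(1 + 2*sqrt(3)/3)


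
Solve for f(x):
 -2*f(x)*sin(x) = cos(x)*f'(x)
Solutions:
 f(x) = C1*cos(x)^2


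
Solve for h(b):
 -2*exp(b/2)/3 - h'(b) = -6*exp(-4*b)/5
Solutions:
 h(b) = C1 - 4*exp(b/2)/3 - 3*exp(-4*b)/10


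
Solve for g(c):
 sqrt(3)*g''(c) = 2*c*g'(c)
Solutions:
 g(c) = C1 + C2*erfi(3^(3/4)*c/3)


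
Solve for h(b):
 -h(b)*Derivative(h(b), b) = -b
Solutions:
 h(b) = -sqrt(C1 + b^2)
 h(b) = sqrt(C1 + b^2)


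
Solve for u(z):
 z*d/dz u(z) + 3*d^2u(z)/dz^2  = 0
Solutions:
 u(z) = C1 + C2*erf(sqrt(6)*z/6)


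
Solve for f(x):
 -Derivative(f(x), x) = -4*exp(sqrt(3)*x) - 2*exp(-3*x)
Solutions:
 f(x) = C1 + 4*sqrt(3)*exp(sqrt(3)*x)/3 - 2*exp(-3*x)/3


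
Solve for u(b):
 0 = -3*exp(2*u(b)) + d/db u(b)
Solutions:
 u(b) = log(-sqrt(-1/(C1 + 3*b))) - log(2)/2
 u(b) = log(-1/(C1 + 3*b))/2 - log(2)/2


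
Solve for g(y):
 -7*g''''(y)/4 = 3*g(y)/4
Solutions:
 g(y) = (C1*sin(sqrt(2)*3^(1/4)*7^(3/4)*y/14) + C2*cos(sqrt(2)*3^(1/4)*7^(3/4)*y/14))*exp(-sqrt(2)*3^(1/4)*7^(3/4)*y/14) + (C3*sin(sqrt(2)*3^(1/4)*7^(3/4)*y/14) + C4*cos(sqrt(2)*3^(1/4)*7^(3/4)*y/14))*exp(sqrt(2)*3^(1/4)*7^(3/4)*y/14)


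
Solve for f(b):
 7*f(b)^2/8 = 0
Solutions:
 f(b) = 0


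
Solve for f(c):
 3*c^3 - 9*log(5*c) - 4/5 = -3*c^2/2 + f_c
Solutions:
 f(c) = C1 + 3*c^4/4 + c^3/2 - 9*c*log(c) - 9*c*log(5) + 41*c/5


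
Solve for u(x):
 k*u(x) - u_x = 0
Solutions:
 u(x) = C1*exp(k*x)


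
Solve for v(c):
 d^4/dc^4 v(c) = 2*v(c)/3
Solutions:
 v(c) = C1*exp(-2^(1/4)*3^(3/4)*c/3) + C2*exp(2^(1/4)*3^(3/4)*c/3) + C3*sin(2^(1/4)*3^(3/4)*c/3) + C4*cos(2^(1/4)*3^(3/4)*c/3)


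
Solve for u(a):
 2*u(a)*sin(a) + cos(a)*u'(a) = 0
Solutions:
 u(a) = C1*cos(a)^2


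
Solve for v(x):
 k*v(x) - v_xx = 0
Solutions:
 v(x) = C1*exp(-sqrt(k)*x) + C2*exp(sqrt(k)*x)


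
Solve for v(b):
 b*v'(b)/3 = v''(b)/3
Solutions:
 v(b) = C1 + C2*erfi(sqrt(2)*b/2)


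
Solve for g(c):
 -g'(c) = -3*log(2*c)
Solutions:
 g(c) = C1 + 3*c*log(c) - 3*c + c*log(8)


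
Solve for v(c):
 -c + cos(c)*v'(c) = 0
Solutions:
 v(c) = C1 + Integral(c/cos(c), c)


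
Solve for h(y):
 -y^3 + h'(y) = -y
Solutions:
 h(y) = C1 + y^4/4 - y^2/2


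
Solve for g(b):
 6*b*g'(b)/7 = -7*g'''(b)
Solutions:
 g(b) = C1 + Integral(C2*airyai(-42^(1/3)*b/7) + C3*airybi(-42^(1/3)*b/7), b)


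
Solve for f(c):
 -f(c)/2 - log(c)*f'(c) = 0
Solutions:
 f(c) = C1*exp(-li(c)/2)


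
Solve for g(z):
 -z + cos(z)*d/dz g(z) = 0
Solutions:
 g(z) = C1 + Integral(z/cos(z), z)


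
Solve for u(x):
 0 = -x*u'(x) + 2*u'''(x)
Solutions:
 u(x) = C1 + Integral(C2*airyai(2^(2/3)*x/2) + C3*airybi(2^(2/3)*x/2), x)


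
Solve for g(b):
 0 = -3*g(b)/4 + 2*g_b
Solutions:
 g(b) = C1*exp(3*b/8)


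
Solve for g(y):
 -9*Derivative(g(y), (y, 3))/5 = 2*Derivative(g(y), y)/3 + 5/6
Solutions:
 g(y) = C1 + C2*sin(sqrt(30)*y/9) + C3*cos(sqrt(30)*y/9) - 5*y/4


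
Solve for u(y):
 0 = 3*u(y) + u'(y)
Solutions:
 u(y) = C1*exp(-3*y)


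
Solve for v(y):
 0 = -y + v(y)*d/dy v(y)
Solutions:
 v(y) = -sqrt(C1 + y^2)
 v(y) = sqrt(C1 + y^2)


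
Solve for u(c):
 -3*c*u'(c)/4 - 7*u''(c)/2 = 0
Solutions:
 u(c) = C1 + C2*erf(sqrt(21)*c/14)


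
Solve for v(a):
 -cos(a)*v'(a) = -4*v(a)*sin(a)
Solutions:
 v(a) = C1/cos(a)^4


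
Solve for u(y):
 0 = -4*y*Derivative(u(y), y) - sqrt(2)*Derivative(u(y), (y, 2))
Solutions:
 u(y) = C1 + C2*erf(2^(1/4)*y)


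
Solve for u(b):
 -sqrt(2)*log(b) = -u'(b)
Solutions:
 u(b) = C1 + sqrt(2)*b*log(b) - sqrt(2)*b


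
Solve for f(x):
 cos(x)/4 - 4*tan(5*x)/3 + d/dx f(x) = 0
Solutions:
 f(x) = C1 - 4*log(cos(5*x))/15 - sin(x)/4


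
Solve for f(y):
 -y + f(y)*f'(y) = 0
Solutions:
 f(y) = -sqrt(C1 + y^2)
 f(y) = sqrt(C1 + y^2)


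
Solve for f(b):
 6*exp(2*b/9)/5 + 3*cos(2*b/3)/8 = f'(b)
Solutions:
 f(b) = C1 + 27*exp(2*b/9)/5 + 9*sin(2*b/3)/16


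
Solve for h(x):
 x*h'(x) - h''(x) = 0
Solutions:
 h(x) = C1 + C2*erfi(sqrt(2)*x/2)


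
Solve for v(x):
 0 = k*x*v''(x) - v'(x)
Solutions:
 v(x) = C1 + x^(((re(k) + 1)*re(k) + im(k)^2)/(re(k)^2 + im(k)^2))*(C2*sin(log(x)*Abs(im(k))/(re(k)^2 + im(k)^2)) + C3*cos(log(x)*im(k)/(re(k)^2 + im(k)^2)))


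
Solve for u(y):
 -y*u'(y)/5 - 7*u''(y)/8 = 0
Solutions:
 u(y) = C1 + C2*erf(2*sqrt(35)*y/35)


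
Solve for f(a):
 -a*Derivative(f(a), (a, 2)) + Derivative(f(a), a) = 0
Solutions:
 f(a) = C1 + C2*a^2


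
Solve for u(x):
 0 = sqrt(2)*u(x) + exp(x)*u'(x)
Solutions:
 u(x) = C1*exp(sqrt(2)*exp(-x))


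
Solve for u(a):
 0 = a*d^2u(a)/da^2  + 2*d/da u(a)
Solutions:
 u(a) = C1 + C2/a


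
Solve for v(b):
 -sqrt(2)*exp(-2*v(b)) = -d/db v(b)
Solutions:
 v(b) = log(-sqrt(C1 + 2*sqrt(2)*b))
 v(b) = log(C1 + 2*sqrt(2)*b)/2


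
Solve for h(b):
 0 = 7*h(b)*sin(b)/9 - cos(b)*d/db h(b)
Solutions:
 h(b) = C1/cos(b)^(7/9)


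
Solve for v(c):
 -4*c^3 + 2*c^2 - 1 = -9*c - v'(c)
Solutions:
 v(c) = C1 + c^4 - 2*c^3/3 - 9*c^2/2 + c


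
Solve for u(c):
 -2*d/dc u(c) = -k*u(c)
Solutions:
 u(c) = C1*exp(c*k/2)


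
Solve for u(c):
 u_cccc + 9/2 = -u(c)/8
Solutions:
 u(c) = (C1*sin(2^(3/4)*c/4) + C2*cos(2^(3/4)*c/4))*exp(-2^(3/4)*c/4) + (C3*sin(2^(3/4)*c/4) + C4*cos(2^(3/4)*c/4))*exp(2^(3/4)*c/4) - 36


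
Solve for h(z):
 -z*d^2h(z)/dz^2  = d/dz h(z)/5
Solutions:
 h(z) = C1 + C2*z^(4/5)


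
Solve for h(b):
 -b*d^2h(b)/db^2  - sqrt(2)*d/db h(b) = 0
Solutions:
 h(b) = C1 + C2*b^(1 - sqrt(2))


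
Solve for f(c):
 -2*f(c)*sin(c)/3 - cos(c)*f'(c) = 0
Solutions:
 f(c) = C1*cos(c)^(2/3)


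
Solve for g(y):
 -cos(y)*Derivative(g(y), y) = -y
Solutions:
 g(y) = C1 + Integral(y/cos(y), y)


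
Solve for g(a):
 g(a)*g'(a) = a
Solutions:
 g(a) = -sqrt(C1 + a^2)
 g(a) = sqrt(C1 + a^2)


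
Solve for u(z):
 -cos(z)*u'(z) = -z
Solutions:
 u(z) = C1 + Integral(z/cos(z), z)


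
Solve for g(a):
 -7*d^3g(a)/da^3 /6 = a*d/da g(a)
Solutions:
 g(a) = C1 + Integral(C2*airyai(-6^(1/3)*7^(2/3)*a/7) + C3*airybi(-6^(1/3)*7^(2/3)*a/7), a)


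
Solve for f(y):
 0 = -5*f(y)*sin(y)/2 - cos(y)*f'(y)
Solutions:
 f(y) = C1*cos(y)^(5/2)


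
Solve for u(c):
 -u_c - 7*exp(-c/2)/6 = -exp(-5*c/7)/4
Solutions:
 u(c) = C1 + 7*exp(-c/2)/3 - 7*exp(-5*c/7)/20


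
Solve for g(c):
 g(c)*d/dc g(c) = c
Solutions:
 g(c) = -sqrt(C1 + c^2)
 g(c) = sqrt(C1 + c^2)


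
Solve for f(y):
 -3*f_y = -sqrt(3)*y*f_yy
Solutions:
 f(y) = C1 + C2*y^(1 + sqrt(3))


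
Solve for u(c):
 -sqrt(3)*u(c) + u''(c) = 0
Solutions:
 u(c) = C1*exp(-3^(1/4)*c) + C2*exp(3^(1/4)*c)


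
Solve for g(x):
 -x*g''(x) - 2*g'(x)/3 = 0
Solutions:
 g(x) = C1 + C2*x^(1/3)


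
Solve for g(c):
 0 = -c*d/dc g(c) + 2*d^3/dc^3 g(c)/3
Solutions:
 g(c) = C1 + Integral(C2*airyai(2^(2/3)*3^(1/3)*c/2) + C3*airybi(2^(2/3)*3^(1/3)*c/2), c)


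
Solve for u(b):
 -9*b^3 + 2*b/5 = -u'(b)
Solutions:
 u(b) = C1 + 9*b^4/4 - b^2/5


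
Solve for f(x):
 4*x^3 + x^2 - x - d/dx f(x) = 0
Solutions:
 f(x) = C1 + x^4 + x^3/3 - x^2/2


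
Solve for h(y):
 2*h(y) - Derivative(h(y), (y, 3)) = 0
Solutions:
 h(y) = C3*exp(2^(1/3)*y) + (C1*sin(2^(1/3)*sqrt(3)*y/2) + C2*cos(2^(1/3)*sqrt(3)*y/2))*exp(-2^(1/3)*y/2)


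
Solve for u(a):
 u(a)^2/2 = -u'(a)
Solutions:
 u(a) = 2/(C1 + a)


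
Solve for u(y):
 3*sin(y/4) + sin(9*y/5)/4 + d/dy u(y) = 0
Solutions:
 u(y) = C1 + 12*cos(y/4) + 5*cos(9*y/5)/36


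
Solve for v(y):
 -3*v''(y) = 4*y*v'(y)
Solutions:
 v(y) = C1 + C2*erf(sqrt(6)*y/3)


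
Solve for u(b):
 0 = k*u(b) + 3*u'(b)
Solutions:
 u(b) = C1*exp(-b*k/3)


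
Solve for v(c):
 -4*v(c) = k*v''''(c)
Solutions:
 v(c) = C1*exp(-sqrt(2)*c*(-1/k)^(1/4)) + C2*exp(sqrt(2)*c*(-1/k)^(1/4)) + C3*exp(-sqrt(2)*I*c*(-1/k)^(1/4)) + C4*exp(sqrt(2)*I*c*(-1/k)^(1/4))


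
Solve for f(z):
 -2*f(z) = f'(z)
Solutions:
 f(z) = C1*exp(-2*z)


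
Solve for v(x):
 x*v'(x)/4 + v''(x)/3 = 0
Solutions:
 v(x) = C1 + C2*erf(sqrt(6)*x/4)
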